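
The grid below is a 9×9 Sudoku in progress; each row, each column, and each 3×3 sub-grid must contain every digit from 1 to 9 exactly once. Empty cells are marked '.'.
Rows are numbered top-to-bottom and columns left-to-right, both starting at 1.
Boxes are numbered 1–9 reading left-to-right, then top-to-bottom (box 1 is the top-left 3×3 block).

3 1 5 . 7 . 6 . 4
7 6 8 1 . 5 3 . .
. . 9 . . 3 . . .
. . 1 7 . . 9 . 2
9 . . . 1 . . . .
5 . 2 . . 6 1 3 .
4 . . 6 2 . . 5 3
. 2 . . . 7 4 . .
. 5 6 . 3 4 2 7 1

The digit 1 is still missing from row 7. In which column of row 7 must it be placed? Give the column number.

Consider where 1 can go in row 7.
R7C2 is out (column 2 already has a 1).
R7C3 is out (column 3 already has a 1).
R7C7 is out (column 7 already has a 1).
So the only cell in row 7 that can hold 1 is R7C6.
That is column 6.

6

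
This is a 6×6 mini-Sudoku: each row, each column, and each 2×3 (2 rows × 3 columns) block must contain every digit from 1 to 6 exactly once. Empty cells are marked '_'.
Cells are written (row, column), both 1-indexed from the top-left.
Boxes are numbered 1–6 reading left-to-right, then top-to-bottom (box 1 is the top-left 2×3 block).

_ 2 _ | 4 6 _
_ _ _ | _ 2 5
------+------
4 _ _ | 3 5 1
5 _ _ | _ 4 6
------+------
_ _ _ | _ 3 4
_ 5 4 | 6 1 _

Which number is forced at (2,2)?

Cell (2,2) itself could take any of {1, 3, 4, 6} by direct elimination.
Consider where 4 can go in box 1.
(1,1) is out (row 1 already has a 4).
(1,3) is out (row 1 already has a 4).
(2,1) is out (column 1 already has a 4).
(2,3) is out (column 3 already has a 4).
So the only cell in box 1 that can hold 4 is (2,2).
Therefore (2,2) = 4.

4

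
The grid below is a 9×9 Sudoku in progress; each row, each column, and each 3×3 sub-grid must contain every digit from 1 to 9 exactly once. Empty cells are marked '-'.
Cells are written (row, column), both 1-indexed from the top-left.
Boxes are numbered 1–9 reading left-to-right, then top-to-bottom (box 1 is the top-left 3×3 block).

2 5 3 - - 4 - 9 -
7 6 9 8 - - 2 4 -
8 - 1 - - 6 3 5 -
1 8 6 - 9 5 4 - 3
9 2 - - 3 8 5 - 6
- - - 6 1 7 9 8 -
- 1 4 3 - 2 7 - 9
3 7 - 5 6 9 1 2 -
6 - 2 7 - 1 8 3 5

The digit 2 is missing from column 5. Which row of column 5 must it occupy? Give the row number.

Consider where 2 can go in column 5.
(1,5) is out (row 1 already has a 2).
(2,5) is out (row 2 already has a 2).
(7,5) is out (row 7 already has a 2).
(9,5) is out (row 9 already has a 2).
So the only cell in column 5 that can hold 2 is (3,5).
That is row 3.

3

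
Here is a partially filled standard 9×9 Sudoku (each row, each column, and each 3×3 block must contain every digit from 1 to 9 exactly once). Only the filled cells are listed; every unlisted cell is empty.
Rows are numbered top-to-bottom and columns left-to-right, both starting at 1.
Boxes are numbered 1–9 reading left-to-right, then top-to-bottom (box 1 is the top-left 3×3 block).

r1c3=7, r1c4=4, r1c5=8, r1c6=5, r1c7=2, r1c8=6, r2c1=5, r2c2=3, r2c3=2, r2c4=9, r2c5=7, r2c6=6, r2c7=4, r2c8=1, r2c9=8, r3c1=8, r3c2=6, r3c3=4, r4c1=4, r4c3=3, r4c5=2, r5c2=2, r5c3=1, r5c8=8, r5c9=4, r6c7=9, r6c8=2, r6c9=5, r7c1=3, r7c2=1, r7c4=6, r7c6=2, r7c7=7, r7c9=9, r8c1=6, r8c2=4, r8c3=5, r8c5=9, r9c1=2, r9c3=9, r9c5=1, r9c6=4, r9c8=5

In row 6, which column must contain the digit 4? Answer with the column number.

5

Consider where 4 can go in row 6.
r6c1 is out (column 1 already has a 4).
r6c2 is out (column 2 already has a 4).
r6c3 is out (column 3 already has a 4).
r6c4 is out (column 4 already has a 4).
r6c6 is out (column 6 already has a 4).
So the only cell in row 6 that can hold 4 is r6c5.
That is column 5.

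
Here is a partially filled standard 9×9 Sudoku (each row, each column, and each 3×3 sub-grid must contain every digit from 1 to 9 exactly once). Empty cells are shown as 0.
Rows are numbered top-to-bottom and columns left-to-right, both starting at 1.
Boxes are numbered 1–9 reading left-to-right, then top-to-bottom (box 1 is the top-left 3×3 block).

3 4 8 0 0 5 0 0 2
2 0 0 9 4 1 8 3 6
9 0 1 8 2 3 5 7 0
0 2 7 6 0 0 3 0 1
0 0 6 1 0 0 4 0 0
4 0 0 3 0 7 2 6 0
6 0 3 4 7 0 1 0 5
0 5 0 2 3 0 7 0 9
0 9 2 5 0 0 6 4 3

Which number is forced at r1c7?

9

Row 1 already contains {2, 3, 4, 5, 8}.
Column 7 already contains {1, 2, 3, 4, 5, 6, 7, 8}.
Its 3×3 block (box 3) already contains {2, 3, 5, 6, 7, 8}.
The only value from 1–9 not eliminated is 9, so r1c7 = 9.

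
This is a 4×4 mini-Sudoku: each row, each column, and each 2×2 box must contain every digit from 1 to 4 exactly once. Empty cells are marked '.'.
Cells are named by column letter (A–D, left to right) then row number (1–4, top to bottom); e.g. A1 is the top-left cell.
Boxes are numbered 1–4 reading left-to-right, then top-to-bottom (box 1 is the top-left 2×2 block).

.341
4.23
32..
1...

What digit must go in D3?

4

Row 3 already contains {2, 3}.
Column D already contains {1, 3}.
Its 2×2 block (box 4) already contains {}.
The only value from 1–4 not eliminated is 4, so D3 = 4.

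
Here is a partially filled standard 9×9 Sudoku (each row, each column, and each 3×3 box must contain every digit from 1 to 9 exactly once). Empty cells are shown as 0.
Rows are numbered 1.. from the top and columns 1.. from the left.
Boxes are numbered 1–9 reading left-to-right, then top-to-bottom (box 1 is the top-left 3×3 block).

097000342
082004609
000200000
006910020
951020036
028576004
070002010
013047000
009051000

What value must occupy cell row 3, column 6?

Cell row 3, column 6 itself could take any of {3, 5, 8, 9} by direct elimination.
Consider where 9 can go in column 6.
row 1, column 6 is out (row 1 already has a 9).
row 4, column 6 is out (row 4 already has a 9).
row 5, column 6 is out (row 5 already has a 9).
So the only cell in column 6 that can hold 9 is row 3, column 6.
Therefore row 3, column 6 = 9.

9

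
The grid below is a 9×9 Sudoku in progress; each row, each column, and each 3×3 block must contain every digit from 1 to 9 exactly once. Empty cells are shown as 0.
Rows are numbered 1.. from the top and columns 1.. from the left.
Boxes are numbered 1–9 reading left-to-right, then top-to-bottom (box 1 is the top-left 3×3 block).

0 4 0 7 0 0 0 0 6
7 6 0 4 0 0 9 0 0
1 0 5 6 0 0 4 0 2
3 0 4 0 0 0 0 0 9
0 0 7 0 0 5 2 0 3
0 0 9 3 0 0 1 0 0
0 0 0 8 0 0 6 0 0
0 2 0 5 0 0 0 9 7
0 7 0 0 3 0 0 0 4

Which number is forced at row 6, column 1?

2

Cell row 6, column 1 itself could take any of {2, 5, 6, 8} by direct elimination.
Consider where 2 can go in box 4.
row 4, column 2 is out (column 2 already has a 2).
row 5, column 1 is out (row 5 already has a 2).
row 5, column 2 is out (row 5 already has a 2).
row 6, column 2 is out (column 2 already has a 2).
So the only cell in box 4 that can hold 2 is row 6, column 1.
Therefore row 6, column 1 = 2.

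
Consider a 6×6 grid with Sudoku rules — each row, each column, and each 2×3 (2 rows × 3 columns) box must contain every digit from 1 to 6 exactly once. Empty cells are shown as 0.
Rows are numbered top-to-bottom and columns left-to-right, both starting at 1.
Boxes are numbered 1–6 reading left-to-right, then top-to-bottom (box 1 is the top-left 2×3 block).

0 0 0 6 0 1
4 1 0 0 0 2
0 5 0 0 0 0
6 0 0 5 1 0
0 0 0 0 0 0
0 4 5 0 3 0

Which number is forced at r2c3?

Cell r2c3 itself could take any of {3, 6} by direct elimination.
Consider where 6 can go in box 1.
r1c1 is out (row 1 already has a 6).
r1c2 is out (row 1 already has a 6).
r1c3 is out (row 1 already has a 6).
So the only cell in box 1 that can hold 6 is r2c3.
Therefore r2c3 = 6.

6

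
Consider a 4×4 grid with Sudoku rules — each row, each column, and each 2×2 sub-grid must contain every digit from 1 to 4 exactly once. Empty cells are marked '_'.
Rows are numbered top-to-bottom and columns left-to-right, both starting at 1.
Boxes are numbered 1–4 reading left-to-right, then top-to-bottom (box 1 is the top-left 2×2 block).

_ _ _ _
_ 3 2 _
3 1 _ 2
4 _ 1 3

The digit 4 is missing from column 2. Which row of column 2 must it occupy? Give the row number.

1

Consider where 4 can go in column 2.
r4c2 is out (row 4 already has a 4).
So the only cell in column 2 that can hold 4 is r1c2.
That is row 1.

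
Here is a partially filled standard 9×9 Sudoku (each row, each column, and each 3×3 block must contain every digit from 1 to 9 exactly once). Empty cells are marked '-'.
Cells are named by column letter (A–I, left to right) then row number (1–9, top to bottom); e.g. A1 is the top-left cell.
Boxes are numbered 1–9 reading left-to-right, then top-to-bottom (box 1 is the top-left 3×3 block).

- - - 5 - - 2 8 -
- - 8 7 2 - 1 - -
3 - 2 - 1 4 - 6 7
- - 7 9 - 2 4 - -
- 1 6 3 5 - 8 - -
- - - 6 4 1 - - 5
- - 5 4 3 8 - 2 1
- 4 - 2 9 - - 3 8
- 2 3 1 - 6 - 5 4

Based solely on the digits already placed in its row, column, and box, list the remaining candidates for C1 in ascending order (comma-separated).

Row 1 already contains {2, 5, 8}.
Column C already contains {2, 3, 5, 6, 7, 8}.
Its 3×3 block (box 1) already contains {2, 3, 8}.
Removing those from 1–9 leaves {1, 4, 9} as the candidates for C1.

1,4,9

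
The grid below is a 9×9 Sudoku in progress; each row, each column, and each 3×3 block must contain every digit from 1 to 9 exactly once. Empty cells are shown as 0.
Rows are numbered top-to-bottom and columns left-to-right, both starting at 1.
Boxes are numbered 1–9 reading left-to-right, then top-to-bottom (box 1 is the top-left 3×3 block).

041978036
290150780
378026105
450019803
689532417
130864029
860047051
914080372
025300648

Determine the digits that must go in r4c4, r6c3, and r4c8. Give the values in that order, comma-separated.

For r4c4:
  Row 4 already contains {1, 3, 4, 5, 8, 9}.
  Column 4 already contains {1, 3, 5, 8, 9}.
  Its 3×3 block (box 5) already contains {1, 2, 3, 4, 5, 6, 8, 9}.
  The only value from 1–9 not eliminated is 7, so r4c4 = 7.
For r6c3:
  Row 6 already contains {1, 2, 3, 4, 6, 8, 9}.
  Column 3 already contains {1, 4, 5, 8, 9}.
  Its 3×3 block (box 4) already contains {1, 3, 4, 5, 6, 8, 9}.
  The only value from 1–9 not eliminated is 7, so r6c3 = 7.
For r4c8:
  Row 4 already contains {1, 3, 4, 5, 8, 9}.
  Column 8 already contains {1, 2, 3, 4, 5, 7, 8}.
  Its 3×3 block (box 6) already contains {1, 2, 3, 4, 7, 8, 9}.
  The only value from 1–9 not eliminated is 6, so r4c8 = 6.

7,7,6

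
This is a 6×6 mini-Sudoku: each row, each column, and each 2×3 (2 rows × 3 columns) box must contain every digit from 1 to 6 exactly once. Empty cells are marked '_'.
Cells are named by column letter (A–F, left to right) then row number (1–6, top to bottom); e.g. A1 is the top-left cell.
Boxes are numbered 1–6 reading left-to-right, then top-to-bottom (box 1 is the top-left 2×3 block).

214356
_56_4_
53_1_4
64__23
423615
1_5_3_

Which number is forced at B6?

Row 6 already contains {1, 3, 5}.
Column B already contains {1, 2, 3, 4, 5}.
Its 2×3 block (box 5) already contains {1, 2, 3, 4, 5}.
The only value from 1–6 not eliminated is 6, so B6 = 6.

6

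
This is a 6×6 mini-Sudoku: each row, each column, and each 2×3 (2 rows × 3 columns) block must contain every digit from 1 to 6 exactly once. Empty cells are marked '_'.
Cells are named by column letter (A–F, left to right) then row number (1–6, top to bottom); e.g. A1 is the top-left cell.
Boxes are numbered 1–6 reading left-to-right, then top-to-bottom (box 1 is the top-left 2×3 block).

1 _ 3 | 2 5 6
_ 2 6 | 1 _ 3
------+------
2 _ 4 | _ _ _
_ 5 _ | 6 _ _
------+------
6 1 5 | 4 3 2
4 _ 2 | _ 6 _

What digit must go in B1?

Row 1 already contains {1, 2, 3, 5, 6}.
Column B already contains {1, 2, 5}.
Its 2×3 block (box 1) already contains {1, 2, 3, 6}.
The only value from 1–6 not eliminated is 4, so B1 = 4.

4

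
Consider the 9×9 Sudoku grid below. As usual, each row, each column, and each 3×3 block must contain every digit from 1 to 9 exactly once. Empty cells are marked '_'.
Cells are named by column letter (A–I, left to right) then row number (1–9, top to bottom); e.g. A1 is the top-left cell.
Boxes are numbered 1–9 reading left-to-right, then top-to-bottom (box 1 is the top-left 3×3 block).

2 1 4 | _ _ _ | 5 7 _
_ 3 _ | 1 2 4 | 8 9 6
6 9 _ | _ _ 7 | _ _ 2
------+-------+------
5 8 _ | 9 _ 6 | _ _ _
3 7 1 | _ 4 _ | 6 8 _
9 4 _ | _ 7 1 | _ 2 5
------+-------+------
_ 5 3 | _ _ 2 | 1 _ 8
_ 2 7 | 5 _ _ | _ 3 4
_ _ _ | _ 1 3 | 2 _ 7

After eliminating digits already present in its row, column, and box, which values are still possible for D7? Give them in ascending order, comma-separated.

Row 7 already contains {1, 2, 3, 5, 8}.
Column D already contains {1, 5, 9}.
Its 3×3 block (box 8) already contains {1, 2, 3, 5}.
Removing those from 1–9 leaves {4, 6, 7} as the candidates for D7.

4,6,7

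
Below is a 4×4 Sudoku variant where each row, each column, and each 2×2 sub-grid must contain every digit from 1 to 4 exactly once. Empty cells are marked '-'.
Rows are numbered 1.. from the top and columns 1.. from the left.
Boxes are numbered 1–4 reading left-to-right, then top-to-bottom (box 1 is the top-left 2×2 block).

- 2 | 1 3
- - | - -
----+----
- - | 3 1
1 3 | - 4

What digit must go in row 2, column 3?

4

Cell row 2, column 3 itself could take any of {2, 4} by direct elimination.
Consider where 4 can go in box 2.
row 2, column 4 is out (column 4 already has a 4).
So the only cell in box 2 that can hold 4 is row 2, column 3.
Therefore row 2, column 3 = 4.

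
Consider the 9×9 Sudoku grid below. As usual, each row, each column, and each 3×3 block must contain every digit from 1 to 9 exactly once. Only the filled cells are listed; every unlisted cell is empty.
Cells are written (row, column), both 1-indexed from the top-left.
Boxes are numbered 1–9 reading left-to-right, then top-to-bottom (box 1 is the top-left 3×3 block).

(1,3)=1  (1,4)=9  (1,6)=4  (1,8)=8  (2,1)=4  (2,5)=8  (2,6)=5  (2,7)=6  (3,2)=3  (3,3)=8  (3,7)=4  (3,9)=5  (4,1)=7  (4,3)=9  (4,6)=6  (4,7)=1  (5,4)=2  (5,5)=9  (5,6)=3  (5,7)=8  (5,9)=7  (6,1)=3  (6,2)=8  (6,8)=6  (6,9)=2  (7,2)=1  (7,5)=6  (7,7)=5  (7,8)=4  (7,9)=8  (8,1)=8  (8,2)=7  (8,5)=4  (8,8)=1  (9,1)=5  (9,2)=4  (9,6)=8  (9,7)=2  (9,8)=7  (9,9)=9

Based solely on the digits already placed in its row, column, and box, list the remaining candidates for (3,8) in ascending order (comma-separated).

Row 3 already contains {3, 4, 5, 8}.
Column 8 already contains {1, 4, 6, 7, 8}.
Its 3×3 block (box 3) already contains {4, 5, 6, 8}.
Removing those from 1–9 leaves {2, 9} as the candidates for (3,8).

2,9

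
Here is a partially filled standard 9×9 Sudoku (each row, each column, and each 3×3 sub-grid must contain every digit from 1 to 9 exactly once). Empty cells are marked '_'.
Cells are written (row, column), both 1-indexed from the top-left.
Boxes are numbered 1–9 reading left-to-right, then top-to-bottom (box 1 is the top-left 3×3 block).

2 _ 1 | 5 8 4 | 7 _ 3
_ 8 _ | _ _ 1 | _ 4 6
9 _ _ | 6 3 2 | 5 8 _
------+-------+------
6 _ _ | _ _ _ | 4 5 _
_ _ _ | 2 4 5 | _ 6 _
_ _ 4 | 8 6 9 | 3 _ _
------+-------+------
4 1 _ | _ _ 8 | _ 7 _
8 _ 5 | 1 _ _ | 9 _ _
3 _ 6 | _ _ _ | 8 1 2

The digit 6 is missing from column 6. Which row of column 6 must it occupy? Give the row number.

8

Consider where 6 can go in column 6.
(4,6) is out (row 4 already has a 6).
(9,6) is out (row 9 already has a 6).
So the only cell in column 6 that can hold 6 is (8,6).
That is row 8.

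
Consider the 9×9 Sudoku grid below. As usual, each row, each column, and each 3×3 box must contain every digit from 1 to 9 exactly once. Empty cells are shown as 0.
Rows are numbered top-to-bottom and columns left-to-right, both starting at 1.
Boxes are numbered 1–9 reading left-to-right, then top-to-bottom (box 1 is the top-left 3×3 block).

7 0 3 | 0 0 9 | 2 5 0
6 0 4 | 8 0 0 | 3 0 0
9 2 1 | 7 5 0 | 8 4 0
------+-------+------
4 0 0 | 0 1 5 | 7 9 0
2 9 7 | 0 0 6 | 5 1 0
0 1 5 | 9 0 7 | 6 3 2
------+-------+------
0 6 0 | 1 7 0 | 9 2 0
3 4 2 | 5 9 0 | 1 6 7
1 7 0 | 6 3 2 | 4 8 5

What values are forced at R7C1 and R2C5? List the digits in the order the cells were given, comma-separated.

5,2

For R7C1:
  Consider where 5 can go in row 7.
  R7C3 is out (column 3 already has a 5).
  R7C6 is out (column 6 already has a 5).
  R7C9 is out (column 9 already has a 5).
  So the only cell in row 7 that can hold 5 is R7C1.
  So R7C1 = 5.
For R2C5:
  Row 2 already contains {3, 4, 6, 8}.
  Column 5 already contains {1, 3, 5, 7, 9}.
  Its 3×3 block (box 2) already contains {5, 7, 8, 9}.
  The only value from 1–9 not eliminated is 2, so R2C5 = 2.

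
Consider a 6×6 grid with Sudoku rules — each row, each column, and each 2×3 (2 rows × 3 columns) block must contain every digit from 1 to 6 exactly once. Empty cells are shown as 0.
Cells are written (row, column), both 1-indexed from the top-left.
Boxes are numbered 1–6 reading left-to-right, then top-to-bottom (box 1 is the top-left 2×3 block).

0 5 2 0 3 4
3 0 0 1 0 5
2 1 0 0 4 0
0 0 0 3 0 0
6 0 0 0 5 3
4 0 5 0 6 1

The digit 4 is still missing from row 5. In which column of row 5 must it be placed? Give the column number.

4

Consider where 4 can go in row 5.
(5,2) is out (box 5 already has a 4).
(5,3) is out (box 5 already has a 4).
So the only cell in row 5 that can hold 4 is (5,4).
That is column 4.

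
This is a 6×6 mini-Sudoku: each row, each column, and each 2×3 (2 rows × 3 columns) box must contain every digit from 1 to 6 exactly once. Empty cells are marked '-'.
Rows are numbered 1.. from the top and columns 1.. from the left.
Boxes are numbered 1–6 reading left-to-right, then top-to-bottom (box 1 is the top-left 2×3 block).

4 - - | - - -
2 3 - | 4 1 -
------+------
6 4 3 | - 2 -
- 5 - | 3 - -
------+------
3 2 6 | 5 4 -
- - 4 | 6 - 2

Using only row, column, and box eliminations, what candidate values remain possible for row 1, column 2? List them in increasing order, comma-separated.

Row 1 already contains {4}.
Column 2 already contains {2, 3, 4, 5}.
Its 2×3 block (box 1) already contains {2, 3, 4}.
Removing those from 1–6 leaves {1, 6} as the candidates for row 1, column 2.

1,6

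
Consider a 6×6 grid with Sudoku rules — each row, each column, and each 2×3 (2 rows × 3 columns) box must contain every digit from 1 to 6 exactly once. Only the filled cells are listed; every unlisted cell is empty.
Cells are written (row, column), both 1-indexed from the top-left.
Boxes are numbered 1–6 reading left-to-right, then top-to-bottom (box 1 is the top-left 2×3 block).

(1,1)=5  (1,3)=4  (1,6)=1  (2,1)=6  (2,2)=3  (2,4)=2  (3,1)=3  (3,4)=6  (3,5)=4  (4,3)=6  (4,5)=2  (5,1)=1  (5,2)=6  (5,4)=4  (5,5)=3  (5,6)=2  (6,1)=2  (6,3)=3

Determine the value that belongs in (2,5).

5

Row 2 already contains {2, 3, 6}.
Column 5 already contains {2, 3, 4}.
Its 2×3 block (box 2) already contains {1, 2}.
The only value from 1–6 not eliminated is 5, so (2,5) = 5.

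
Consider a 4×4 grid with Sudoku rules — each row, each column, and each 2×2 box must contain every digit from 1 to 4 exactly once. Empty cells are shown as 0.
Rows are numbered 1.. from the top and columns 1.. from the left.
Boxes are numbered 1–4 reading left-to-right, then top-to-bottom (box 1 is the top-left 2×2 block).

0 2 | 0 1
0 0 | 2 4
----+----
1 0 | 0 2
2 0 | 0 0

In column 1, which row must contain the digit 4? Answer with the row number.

Consider where 4 can go in column 1.
row 2, column 1 is out (row 2 already has a 4).
So the only cell in column 1 that can hold 4 is row 1, column 1.
That is row 1.

1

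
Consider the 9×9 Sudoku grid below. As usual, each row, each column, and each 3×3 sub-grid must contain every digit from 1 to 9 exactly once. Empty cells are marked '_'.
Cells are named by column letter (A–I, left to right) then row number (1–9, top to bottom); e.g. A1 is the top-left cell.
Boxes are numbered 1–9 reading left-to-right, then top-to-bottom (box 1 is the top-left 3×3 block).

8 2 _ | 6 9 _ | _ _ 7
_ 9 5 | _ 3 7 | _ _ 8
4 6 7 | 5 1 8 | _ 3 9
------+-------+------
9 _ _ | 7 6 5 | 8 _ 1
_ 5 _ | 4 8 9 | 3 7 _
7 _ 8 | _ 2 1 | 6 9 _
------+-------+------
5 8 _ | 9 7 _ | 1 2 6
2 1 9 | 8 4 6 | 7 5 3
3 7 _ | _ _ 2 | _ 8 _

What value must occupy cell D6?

Row 6 already contains {1, 2, 6, 7, 8, 9}.
Column D already contains {4, 5, 6, 7, 8, 9}.
Its 3×3 block (box 5) already contains {1, 2, 4, 5, 6, 7, 8, 9}.
The only value from 1–9 not eliminated is 3, so D6 = 3.

3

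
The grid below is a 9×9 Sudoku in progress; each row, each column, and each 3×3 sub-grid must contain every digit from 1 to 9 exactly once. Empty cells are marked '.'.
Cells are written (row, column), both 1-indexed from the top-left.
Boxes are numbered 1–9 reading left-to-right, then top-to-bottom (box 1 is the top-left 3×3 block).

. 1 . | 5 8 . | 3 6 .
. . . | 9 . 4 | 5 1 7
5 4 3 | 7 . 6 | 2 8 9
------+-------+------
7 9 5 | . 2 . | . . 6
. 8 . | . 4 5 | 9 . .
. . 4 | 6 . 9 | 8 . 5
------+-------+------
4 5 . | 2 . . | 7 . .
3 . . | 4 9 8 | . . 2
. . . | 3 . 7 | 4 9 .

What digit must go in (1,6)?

Row 1 already contains {1, 3, 5, 6, 8}.
Column 6 already contains {4, 5, 6, 7, 8, 9}.
Its 3×3 block (box 2) already contains {4, 5, 6, 7, 8, 9}.
The only value from 1–9 not eliminated is 2, so (1,6) = 2.

2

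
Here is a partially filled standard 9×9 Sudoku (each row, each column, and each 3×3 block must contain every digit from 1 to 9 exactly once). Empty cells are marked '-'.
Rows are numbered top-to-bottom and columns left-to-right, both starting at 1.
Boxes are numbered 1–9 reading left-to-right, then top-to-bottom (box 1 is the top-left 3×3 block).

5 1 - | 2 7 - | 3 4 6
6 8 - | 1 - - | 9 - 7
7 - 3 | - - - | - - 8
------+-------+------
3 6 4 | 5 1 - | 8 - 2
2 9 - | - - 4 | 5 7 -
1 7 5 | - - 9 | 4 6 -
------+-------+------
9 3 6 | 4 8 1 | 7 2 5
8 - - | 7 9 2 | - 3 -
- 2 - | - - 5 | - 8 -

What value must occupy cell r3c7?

2

Cell r3c7 itself could take any of {1, 2} by direct elimination.
Consider where 2 can go in row 3.
r3c2 is out (column 2 already has a 2).
r3c4 is out (column 4 already has a 2).
r3c5 is out (box 2 already has a 2).
r3c6 is out (column 6 already has a 2).
r3c8 is out (column 8 already has a 2).
So the only cell in row 3 that can hold 2 is r3c7.
Therefore r3c7 = 2.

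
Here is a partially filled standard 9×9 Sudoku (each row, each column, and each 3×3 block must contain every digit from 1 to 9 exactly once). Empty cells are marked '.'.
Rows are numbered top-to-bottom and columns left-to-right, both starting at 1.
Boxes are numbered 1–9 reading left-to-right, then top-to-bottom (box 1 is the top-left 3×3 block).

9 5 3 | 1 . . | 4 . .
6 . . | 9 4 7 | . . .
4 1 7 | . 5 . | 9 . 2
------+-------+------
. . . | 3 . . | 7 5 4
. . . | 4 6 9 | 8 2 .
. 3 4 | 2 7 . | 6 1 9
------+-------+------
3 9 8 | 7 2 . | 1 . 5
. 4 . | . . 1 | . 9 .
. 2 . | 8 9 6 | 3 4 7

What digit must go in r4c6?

8

Row 4 already contains {3, 4, 5, 7}.
Column 6 already contains {1, 6, 7, 9}.
Its 3×3 block (box 5) already contains {2, 3, 4, 6, 7, 9}.
The only value from 1–9 not eliminated is 8, so r4c6 = 8.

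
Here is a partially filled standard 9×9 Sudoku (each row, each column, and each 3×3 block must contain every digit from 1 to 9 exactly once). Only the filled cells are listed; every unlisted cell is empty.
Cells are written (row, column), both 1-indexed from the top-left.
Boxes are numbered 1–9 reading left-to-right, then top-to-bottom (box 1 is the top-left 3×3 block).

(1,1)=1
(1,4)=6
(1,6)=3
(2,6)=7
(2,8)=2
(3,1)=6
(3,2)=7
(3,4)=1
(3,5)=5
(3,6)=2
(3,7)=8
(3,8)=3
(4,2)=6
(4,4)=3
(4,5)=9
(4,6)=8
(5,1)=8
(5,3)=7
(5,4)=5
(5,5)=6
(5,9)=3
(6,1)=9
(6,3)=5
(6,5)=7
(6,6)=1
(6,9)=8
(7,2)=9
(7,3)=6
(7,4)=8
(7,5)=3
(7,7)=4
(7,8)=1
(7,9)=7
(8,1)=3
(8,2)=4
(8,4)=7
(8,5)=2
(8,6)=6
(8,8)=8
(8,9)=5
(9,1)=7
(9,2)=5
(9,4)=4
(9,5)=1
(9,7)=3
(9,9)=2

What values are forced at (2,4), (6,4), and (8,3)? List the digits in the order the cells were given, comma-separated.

9,2,1

For (2,4):
  Row 2 already contains {2, 7}.
  Column 4 already contains {1, 3, 4, 5, 6, 7, 8}.
  Its 3×3 block (box 2) already contains {1, 2, 3, 5, 6, 7}.
  The only value from 1–9 not eliminated is 9, so (2,4) = 9.
For (6,4):
  Row 6 already contains {1, 5, 7, 8, 9}.
  Column 4 already contains {1, 3, 4, 5, 6, 7, 8}.
  Its 3×3 block (box 5) already contains {1, 3, 5, 6, 7, 8, 9}.
  The only value from 1–9 not eliminated is 2, so (6,4) = 2.
For (8,3):
  Row 8 already contains {2, 3, 4, 5, 6, 7, 8}.
  Column 3 already contains {5, 6, 7}.
  Its 3×3 block (box 7) already contains {3, 4, 5, 6, 7, 9}.
  The only value from 1–9 not eliminated is 1, so (8,3) = 1.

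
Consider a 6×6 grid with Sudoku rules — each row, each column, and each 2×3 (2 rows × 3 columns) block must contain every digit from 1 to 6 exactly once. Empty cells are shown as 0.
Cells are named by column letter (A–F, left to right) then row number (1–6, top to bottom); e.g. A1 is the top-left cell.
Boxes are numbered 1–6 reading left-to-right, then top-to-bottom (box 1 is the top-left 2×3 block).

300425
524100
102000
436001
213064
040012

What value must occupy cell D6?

Cell D6 itself could take any of {3, 5} by direct elimination.
Consider where 3 can go in box 6.
D5 is out (row 5 already has a 3).
So the only cell in box 6 that can hold 3 is D6.
Therefore D6 = 3.

3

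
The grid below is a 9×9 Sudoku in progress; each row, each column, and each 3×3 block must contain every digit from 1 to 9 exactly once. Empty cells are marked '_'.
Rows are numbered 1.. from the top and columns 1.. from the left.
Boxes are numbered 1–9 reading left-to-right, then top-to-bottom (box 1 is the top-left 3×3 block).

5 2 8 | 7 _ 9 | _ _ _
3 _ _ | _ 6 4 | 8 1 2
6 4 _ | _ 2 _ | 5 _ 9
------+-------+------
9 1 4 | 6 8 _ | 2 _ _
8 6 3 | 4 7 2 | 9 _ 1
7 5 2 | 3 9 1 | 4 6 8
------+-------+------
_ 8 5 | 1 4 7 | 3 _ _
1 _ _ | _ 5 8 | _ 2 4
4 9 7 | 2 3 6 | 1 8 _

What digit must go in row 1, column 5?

1

Row 1 already contains {2, 5, 7, 8, 9}.
Column 5 already contains {2, 3, 4, 5, 6, 7, 8, 9}.
Its 3×3 block (box 2) already contains {2, 4, 6, 7, 9}.
The only value from 1–9 not eliminated is 1, so row 1, column 5 = 1.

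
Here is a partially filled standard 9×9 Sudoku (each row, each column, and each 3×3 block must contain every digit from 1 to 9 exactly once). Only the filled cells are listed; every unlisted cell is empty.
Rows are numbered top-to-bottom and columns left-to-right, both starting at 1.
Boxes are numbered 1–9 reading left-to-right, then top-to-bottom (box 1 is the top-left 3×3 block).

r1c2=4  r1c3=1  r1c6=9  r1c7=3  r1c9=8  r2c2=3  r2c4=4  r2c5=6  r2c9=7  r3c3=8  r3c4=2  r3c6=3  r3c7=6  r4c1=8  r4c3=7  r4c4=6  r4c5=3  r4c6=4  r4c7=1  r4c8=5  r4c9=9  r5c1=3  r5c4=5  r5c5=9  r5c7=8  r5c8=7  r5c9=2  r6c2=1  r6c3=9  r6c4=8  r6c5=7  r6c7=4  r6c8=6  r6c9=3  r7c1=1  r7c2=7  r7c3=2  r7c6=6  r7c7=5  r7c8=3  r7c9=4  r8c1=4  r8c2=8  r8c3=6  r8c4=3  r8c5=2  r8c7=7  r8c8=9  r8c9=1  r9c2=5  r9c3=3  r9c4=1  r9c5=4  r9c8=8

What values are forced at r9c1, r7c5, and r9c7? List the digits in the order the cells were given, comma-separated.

For r9c1:
  Row 9 already contains {1, 3, 4, 5, 8}.
  Column 1 already contains {1, 3, 4, 8}.
  Its 3×3 block (box 7) already contains {1, 2, 3, 4, 5, 6, 7, 8}.
  The only value from 1–9 not eliminated is 9, so r9c1 = 9.
For r7c5:
  Row 7 already contains {1, 2, 3, 4, 5, 6, 7}.
  Column 5 already contains {2, 3, 4, 6, 7, 9}.
  Its 3×3 block (box 8) already contains {1, 2, 3, 4, 6}.
  The only value from 1–9 not eliminated is 8, so r7c5 = 8.
For r9c7:
  Row 9 already contains {1, 3, 4, 5, 8}.
  Column 7 already contains {1, 3, 4, 5, 6, 7, 8}.
  Its 3×3 block (box 9) already contains {1, 3, 4, 5, 7, 8, 9}.
  The only value from 1–9 not eliminated is 2, so r9c7 = 2.

9,8,2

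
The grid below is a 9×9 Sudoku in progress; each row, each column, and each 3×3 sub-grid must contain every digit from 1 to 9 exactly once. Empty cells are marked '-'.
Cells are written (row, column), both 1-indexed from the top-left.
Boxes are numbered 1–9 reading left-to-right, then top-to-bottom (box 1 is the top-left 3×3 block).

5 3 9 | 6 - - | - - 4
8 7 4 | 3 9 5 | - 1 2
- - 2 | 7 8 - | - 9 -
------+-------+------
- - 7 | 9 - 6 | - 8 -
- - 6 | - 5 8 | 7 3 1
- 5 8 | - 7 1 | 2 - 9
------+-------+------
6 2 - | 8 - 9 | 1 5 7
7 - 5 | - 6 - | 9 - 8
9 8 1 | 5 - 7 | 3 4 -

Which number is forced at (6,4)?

Row 6 already contains {1, 2, 5, 7, 8, 9}.
Column 4 already contains {3, 5, 6, 7, 8, 9}.
Its 3×3 block (box 5) already contains {1, 5, 6, 7, 8, 9}.
The only value from 1–9 not eliminated is 4, so (6,4) = 4.

4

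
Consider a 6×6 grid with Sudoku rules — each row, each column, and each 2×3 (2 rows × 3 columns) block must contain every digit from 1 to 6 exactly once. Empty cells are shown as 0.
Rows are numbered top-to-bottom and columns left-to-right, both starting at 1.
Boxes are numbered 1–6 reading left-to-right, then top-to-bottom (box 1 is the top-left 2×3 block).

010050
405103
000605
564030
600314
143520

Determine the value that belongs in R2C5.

6

Row 2 already contains {1, 3, 4, 5}.
Column 5 already contains {1, 2, 3, 5}.
Its 2×3 block (box 2) already contains {1, 3, 5}.
The only value from 1–6 not eliminated is 6, so R2C5 = 6.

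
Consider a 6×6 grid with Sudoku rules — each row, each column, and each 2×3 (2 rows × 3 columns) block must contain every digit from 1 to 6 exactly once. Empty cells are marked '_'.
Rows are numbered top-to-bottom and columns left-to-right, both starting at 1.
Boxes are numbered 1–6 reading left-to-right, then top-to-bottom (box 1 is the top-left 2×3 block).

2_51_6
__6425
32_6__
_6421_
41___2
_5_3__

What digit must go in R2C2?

3

Row 2 already contains {2, 4, 5, 6}.
Column 2 already contains {1, 2, 5, 6}.
Its 2×3 block (box 1) already contains {2, 5, 6}.
The only value from 1–6 not eliminated is 3, so R2C2 = 3.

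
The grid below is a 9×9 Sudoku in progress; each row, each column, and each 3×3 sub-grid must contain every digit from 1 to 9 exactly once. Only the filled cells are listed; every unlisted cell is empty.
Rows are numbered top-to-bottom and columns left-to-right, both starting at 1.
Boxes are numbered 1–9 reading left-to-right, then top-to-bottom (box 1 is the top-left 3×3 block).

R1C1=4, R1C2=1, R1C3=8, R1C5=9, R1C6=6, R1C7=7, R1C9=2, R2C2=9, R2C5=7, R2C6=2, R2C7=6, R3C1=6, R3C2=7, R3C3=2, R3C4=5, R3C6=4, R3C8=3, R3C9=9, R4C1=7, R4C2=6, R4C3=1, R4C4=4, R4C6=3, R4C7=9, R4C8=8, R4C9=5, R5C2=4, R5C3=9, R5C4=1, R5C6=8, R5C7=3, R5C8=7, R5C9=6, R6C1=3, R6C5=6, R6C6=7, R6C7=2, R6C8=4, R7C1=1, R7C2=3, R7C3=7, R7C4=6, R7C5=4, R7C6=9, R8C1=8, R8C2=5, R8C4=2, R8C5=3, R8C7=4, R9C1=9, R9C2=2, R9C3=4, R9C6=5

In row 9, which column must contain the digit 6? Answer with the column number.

8

Consider where 6 can go in row 9.
R9C4 is out (column 4 already has a 6).
R9C5 is out (column 5 already has a 6).
R9C7 is out (column 7 already has a 6).
R9C9 is out (column 9 already has a 6).
So the only cell in row 9 that can hold 6 is R9C8.
That is column 8.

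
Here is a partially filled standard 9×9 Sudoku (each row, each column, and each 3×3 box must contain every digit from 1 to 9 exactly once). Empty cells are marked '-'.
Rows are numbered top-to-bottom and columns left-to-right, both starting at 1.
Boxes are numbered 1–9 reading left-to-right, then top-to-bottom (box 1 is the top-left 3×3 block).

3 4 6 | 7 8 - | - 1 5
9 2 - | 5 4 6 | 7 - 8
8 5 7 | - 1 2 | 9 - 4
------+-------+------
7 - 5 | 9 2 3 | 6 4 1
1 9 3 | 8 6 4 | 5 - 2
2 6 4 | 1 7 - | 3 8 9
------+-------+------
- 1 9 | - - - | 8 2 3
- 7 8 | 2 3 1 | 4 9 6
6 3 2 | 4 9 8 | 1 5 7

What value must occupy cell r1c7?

Row 1 already contains {1, 3, 4, 5, 6, 7, 8}.
Column 7 already contains {1, 3, 4, 5, 6, 7, 8, 9}.
Its 3×3 block (box 3) already contains {1, 4, 5, 7, 8, 9}.
The only value from 1–9 not eliminated is 2, so r1c7 = 2.

2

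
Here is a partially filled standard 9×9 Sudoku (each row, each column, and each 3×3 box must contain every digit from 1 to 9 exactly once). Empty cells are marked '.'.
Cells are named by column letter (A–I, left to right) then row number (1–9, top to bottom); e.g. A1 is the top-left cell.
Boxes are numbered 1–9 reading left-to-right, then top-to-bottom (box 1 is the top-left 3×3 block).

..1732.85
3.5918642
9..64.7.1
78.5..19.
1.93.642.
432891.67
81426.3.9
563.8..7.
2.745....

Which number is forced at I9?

Cell I9 itself could take any of {6, 8} by direct elimination.
Consider where 6 can go in box 9.
H7 is out (row 7 already has a 6).
G8 is out (row 8 already has a 6).
I8 is out (row 8 already has a 6).
G9 is out (column G already has a 6).
H9 is out (column H already has a 6).
So the only cell in box 9 that can hold 6 is I9.
Therefore I9 = 6.

6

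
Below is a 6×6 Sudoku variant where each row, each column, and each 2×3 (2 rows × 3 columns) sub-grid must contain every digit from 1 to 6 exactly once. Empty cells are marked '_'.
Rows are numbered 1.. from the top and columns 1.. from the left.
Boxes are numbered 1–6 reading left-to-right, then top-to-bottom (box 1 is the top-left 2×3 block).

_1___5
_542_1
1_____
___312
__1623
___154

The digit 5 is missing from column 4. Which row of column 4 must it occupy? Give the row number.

3

Consider where 5 can go in column 4.
row 1, column 4 is out (row 1 already has a 5).
So the only cell in column 4 that can hold 5 is row 3, column 4.
That is row 3.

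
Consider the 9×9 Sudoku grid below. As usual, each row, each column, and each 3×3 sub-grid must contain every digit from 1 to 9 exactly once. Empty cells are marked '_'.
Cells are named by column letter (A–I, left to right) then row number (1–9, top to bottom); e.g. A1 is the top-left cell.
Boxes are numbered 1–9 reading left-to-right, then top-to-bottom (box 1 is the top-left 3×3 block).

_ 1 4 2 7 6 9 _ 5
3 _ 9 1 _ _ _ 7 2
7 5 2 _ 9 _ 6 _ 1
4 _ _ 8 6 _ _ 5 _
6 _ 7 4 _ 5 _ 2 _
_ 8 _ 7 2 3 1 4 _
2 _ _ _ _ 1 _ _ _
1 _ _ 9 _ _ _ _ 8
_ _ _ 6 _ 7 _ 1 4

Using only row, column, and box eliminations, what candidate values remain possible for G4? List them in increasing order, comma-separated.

Row 4 already contains {4, 5, 6, 8}.
Column G already contains {1, 6, 9}.
Its 3×3 block (box 6) already contains {1, 2, 4, 5}.
Removing those from 1–9 leaves {3, 7} as the candidates for G4.

3,7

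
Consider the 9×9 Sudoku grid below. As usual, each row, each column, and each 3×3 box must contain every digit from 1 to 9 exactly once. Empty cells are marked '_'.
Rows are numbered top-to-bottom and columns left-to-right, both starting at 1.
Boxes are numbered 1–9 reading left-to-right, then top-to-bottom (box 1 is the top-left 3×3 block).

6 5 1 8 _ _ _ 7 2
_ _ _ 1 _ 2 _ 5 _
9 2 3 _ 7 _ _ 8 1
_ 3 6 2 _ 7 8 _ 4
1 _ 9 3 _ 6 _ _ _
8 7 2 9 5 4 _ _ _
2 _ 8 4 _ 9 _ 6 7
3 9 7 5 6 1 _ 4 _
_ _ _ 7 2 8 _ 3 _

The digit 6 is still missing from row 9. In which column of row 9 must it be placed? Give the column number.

2

Consider where 6 can go in row 9.
R9C1 is out (column 1 already has a 6).
R9C3 is out (column 3 already has a 6).
R9C7 is out (box 9 already has a 6).
R9C9 is out (box 9 already has a 6).
So the only cell in row 9 that can hold 6 is R9C2.
That is column 2.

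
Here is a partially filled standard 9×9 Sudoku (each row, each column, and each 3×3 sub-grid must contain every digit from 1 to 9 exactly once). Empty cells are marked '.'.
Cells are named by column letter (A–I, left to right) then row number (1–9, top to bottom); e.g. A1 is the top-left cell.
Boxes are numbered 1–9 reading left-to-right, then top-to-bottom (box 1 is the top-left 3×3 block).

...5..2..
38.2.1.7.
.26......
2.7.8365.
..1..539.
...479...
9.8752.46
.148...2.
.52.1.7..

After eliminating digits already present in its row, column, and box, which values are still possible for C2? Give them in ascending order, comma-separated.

5,9

Row 2 already contains {1, 2, 3, 7, 8}.
Column C already contains {1, 2, 4, 6, 7, 8}.
Its 3×3 block (box 1) already contains {2, 3, 6, 8}.
Removing those from 1–9 leaves {5, 9} as the candidates for C2.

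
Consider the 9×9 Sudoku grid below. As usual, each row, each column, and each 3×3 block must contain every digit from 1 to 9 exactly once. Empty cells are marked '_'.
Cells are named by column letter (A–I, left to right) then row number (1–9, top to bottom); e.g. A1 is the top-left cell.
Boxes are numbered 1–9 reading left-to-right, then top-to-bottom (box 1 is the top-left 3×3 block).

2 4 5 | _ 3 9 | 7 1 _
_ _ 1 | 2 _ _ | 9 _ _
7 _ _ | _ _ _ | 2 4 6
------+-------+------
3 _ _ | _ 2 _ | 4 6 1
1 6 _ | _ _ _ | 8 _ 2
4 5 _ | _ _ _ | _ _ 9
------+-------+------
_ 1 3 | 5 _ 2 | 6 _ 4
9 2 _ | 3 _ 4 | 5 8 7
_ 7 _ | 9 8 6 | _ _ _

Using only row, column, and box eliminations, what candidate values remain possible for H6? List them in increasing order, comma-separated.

Row 6 already contains {4, 5, 9}.
Column H already contains {1, 4, 6, 8}.
Its 3×3 block (box 6) already contains {1, 2, 4, 6, 8, 9}.
Removing those from 1–9 leaves {3, 7} as the candidates for H6.

3,7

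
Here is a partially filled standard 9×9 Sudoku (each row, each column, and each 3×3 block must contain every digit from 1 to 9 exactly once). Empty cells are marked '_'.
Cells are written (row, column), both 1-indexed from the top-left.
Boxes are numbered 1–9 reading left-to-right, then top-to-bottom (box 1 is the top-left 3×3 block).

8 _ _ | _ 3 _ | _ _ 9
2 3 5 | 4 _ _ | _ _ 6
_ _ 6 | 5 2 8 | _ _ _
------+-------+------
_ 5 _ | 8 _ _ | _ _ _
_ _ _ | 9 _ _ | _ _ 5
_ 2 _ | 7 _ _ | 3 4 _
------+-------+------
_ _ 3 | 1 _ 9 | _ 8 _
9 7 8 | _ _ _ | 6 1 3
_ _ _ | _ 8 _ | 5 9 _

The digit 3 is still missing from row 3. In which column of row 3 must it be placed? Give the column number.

Consider where 3 can go in row 3.
(3,1) is out (box 1 already has a 3).
(3,2) is out (column 2 already has a 3).
(3,7) is out (column 7 already has a 3).
(3,9) is out (column 9 already has a 3).
So the only cell in row 3 that can hold 3 is (3,8).
That is column 8.

8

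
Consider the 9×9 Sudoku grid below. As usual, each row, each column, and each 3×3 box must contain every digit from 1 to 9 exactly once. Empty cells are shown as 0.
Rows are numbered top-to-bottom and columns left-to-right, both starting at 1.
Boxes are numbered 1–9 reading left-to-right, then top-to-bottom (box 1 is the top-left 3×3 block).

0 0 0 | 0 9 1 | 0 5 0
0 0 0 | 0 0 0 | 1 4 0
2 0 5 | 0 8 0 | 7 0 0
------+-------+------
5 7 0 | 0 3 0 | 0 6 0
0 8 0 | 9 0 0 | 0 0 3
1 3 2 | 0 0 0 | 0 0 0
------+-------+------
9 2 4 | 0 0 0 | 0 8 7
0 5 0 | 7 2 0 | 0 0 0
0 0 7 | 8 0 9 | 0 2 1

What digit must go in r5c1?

4

Cell r5c1 itself could take any of {4, 6} by direct elimination.
Consider where 4 can go in box 4.
r4c3 is out (column 3 already has a 4).
r5c3 is out (column 3 already has a 4).
So the only cell in box 4 that can hold 4 is r5c1.
Therefore r5c1 = 4.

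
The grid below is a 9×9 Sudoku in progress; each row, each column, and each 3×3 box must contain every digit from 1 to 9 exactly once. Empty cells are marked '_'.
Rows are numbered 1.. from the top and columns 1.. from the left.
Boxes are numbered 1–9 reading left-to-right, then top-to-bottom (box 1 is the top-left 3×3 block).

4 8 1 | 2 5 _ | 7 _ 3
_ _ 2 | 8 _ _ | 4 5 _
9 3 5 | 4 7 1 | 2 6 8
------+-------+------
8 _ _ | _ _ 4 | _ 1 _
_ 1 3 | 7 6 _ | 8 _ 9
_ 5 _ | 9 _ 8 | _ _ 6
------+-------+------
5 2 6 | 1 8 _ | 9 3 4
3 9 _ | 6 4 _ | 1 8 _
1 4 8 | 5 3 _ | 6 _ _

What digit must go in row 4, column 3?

Cell row 4, column 3 itself could take any of {7, 9} by direct elimination.
Consider where 9 can go in column 3.
row 6, column 3 is out (row 6 already has a 9).
row 8, column 3 is out (row 8 already has a 9).
So the only cell in column 3 that can hold 9 is row 4, column 3.
Therefore row 4, column 3 = 9.

9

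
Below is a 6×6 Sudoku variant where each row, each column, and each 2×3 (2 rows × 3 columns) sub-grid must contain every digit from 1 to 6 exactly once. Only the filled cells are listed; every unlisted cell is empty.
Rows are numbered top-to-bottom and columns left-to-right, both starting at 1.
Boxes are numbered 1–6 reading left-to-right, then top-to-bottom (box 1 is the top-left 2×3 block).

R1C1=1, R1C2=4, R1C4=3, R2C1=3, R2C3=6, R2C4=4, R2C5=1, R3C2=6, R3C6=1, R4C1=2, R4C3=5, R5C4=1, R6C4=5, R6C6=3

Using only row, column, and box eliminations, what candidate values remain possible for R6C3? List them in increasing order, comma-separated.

1,2,4

Row 6 already contains {3, 5}.
Column 3 already contains {5, 6}.
Its 2×3 block (box 5) already contains {}.
Removing those from 1–6 leaves {1, 2, 4} as the candidates for R6C3.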